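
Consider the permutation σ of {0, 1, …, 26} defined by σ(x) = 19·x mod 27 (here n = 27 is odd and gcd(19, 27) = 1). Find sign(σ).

+1

Start at x=19: 19 → 10 → 1 → 19 (one orbit).
π_19 has 15 disjoint cycles with lengths [3, 3, 3, 3, 3, 3, 1, 1, 1, 1, 1, 1, 1, 1, 1] on {0,…,26}.
With 15 cycles on 27 points, sign = (−1)^{27−15} = +1.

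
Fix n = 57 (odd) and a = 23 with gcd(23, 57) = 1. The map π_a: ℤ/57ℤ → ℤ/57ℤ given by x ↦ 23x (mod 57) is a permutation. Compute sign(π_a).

Trace 28: π^k(28) = [28, 17, 49, 44, 43, 20, 4] for k=0..6.
The orbit structure of x ↦ 23x mod 57: 6 orbits of sizes [18, 18, 9, 9, 2, 1].
6 cycles on 57: each ℓ→(−1)^(ℓ−1), product (−1)^51 = -1.
The Jacobi symbol (23|57) = -1 (Zolotarev) agrees.

-1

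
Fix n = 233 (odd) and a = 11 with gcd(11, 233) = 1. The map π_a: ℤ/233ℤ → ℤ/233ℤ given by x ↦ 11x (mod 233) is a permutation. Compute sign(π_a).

-1

Start at x=80: 80 → 181 → 127 → 232 → 222 → 112 → 67 → … (one orbit).
Decompose π into cycles: lengths [232, 1] (2 cycles, including the fixed point 0).
n − c = 233 − 2 = 231; sign = (−1)^231 = -1.
The Jacobi symbol (11|233) = -1 (Zolotarev) agrees.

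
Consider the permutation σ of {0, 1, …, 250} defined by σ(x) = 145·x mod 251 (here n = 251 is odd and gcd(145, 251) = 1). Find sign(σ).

Orbit of 169 under x↦145x: [169, 158, 69, 216, 196, 57, 233]… (length divides ord_251(145)).
The orbit structure of x ↦ 145x mod 251: 2 orbits of sizes [250, 1].
n − c = 251 − 2 = 249; sign = (−1)^249 = -1.

-1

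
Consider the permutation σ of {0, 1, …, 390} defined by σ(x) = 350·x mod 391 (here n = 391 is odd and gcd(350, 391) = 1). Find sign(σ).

Orbit of 151 under x↦350x: [151, 65, 72, 176, 213, 260, 288]… (length divides ord_391(350)).
5 cycles of lengths [176, 176, 22, 16, 1].
n − c = 391 − 5 = 386; sign = (−1)^386 = +1.

+1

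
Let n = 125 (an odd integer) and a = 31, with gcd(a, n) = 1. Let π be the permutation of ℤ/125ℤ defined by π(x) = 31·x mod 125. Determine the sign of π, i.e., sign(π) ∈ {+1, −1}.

+1

Start at x=41: 41 → 21 → 26 → 56 → 111 → 66 → 46 → … (one orbit).
Decompose π into cycles: lengths [25, 25, 25, 25, 5, 5, 5, 5, 1, 1, 1, 1, 1] (13 cycles, including the fixed point 0).
n − c = 125 − 13 = 112; sign = (−1)^112 = +1.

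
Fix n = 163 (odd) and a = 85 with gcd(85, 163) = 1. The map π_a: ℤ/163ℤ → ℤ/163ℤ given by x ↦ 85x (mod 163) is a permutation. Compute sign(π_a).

+1

Trace 140: π^k(140) = [140, 1, 85, 53, 104, 38, 133] for k=0..6.
19 cycles of lengths [9, 9, 9, 9, 9, 9, 9, 9, 9, 9, 9, 9, 9, 9, 9, 9, 9, 9, 1].
Σ(ℓ_i−1) = 163−19 = 144; sign = (−1)^144 = +1.
Via Zolotarev, sign(π_{85}) = (85|163) = +1.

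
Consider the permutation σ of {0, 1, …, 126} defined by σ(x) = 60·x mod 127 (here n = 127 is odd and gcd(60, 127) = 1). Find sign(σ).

+1

Start at x=70: 70 → 9 → 32 → 15 → 11 → 25 → 103 → … (one orbit).
3 cycles of lengths [63, 63, 1].
n − c = 127 − 3 = 124; sign = (−1)^124 = +1.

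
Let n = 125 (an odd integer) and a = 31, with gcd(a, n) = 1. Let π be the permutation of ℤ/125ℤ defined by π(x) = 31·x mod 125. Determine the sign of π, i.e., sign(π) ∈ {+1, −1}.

+1

Start at x=81: 81 → 11 → 91 → 71 → 76 → 106 → 36 → … (one orbit).
Decompose π into cycles: lengths [25, 25, 25, 25, 5, 5, 5, 5, 1, 1, 1, 1, 1] (13 cycles, including the fixed point 0).
With 13 cycles on 125 points, sign = (−1)^{125−13} = +1.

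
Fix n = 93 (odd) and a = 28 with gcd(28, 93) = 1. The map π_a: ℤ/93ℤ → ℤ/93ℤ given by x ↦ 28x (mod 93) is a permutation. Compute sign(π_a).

+1

Start at x=67: 67 → 16 → 76 → 82 → 64 → 25 → 49 → … (one orbit).
9 cycles of lengths [15, 15, 15, 15, 15, 15, 1, 1, 1].
sign(π) = (−1)^{n − #cycles} = (−1)^{93−9} = (−1)^84 = +1.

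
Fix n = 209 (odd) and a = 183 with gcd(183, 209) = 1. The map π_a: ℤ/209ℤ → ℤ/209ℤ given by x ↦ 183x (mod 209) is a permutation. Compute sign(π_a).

+1

Trace 18: π^k(18) = [18, 159, 46, 58, 164, 125, 94] for k=0..6.
Cycle lengths of π_183 on ℤ/209ℤ: [30, 30, 30, 30, 30, 30, 10, 6, 6, 6, 1]; 11 cycles in total.
Σ(ℓ_i−1) = 209−11 = 198; sign = (−1)^198 = +1.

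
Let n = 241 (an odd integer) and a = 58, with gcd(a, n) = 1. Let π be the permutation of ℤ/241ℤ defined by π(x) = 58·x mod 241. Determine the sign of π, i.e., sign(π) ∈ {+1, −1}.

Orbit of 147 under x↦58x: [147, 91, 217, 54, 240, 183, 10]… (length divides ord_241(58)).
The orbit structure of x ↦ 58x mod 241: 9 orbits of sizes [30, 30, 30, 30, 30, 30, 30, 30, 1].
With 9 cycles on 241 points, sign = (−1)^{241−9} = +1.
Check: (58/241) = +1 by Zolotarev.

+1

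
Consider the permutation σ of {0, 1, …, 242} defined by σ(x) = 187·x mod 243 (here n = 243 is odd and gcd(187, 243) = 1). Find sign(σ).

Start at x=106: 106 → 139 → 235 → 205 → 184 → 145 → 142 → … (one orbit).
Cycle type of π: 81×2 + 27×2 + 9×2 + 3×2 + 1×3; total 11 cycles.
Σ(ℓ_i−1) = 243−11 = 232; sign = (−1)^232 = +1.
Check: (187/243) = +1 by Zolotarev.

+1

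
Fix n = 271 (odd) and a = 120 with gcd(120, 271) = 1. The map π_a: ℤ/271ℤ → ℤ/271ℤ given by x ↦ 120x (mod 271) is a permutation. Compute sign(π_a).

Orbit of 28 under x↦120x: [28, 108, 223, 202, 121, 157, 141]… (length divides ord_271(120)).
The orbit structure of x ↦ 120x mod 271: 2 orbits of sizes [270, 1].
2 cycles on 271: each ℓ→(−1)^(ℓ−1), product (−1)^269 = -1.
(120|271)_J = -1 (Zolotarev's lemma cross-check).

-1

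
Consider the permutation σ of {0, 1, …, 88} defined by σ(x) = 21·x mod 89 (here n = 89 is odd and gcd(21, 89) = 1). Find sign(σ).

+1

Orbit of 69 under x↦21x: [69, 25, 80, 78, 36, 44, 34]… (length divides ord_89(21)).
The orbit structure of x ↦ 21x mod 89: 3 orbits of sizes [44, 44, 1].
With 3 cycles on 89 points, sign = (−1)^{89−3} = +1.
(21|89)_J = +1 (Zolotarev's lemma cross-check).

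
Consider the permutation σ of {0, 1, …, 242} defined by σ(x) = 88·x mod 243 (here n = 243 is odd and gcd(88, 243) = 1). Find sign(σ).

+1

Trace 64: π^k(64) = [64, 43, 139, 82, 169, 49, 181] for k=0..6.
Cycle type of π: 81×2 + 27×2 + 9×2 + 3×2 + 1×3; total 11 cycles.
243 − 11 = 232 transpositions; sign(π) = (−1)^232 = +1.
(88|243)_J = +1 (Zolotarev's lemma cross-check).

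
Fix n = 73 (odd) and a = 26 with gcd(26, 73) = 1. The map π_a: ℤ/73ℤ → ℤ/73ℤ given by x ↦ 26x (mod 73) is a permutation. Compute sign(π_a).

-1

Trace 46: π^k(46) = [46, 28, 71, 21, 35, 34, 8] for k=0..6.
π_26 has 2 disjoint cycles with lengths [72, 1] on {0,…,72}.
73 − 2 = 71 transpositions; sign(π) = (−1)^71 = -1.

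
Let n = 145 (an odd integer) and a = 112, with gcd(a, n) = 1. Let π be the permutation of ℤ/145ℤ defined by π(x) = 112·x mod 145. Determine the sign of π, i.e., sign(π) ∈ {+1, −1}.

-1

Orbit of 132 under x↦112x: [132, 139, 53, 136, 7, 59, 83]… (length divides ord_145(112)).
10 cycles of lengths [28, 28, 28, 28, 7, 7, 7, 7, 4, 1].
sign(π) = (−1)^{n − #cycles} = (−1)^{145−10} = (−1)^135 = -1.
(112|145)_J = -1 (Zolotarev's lemma cross-check).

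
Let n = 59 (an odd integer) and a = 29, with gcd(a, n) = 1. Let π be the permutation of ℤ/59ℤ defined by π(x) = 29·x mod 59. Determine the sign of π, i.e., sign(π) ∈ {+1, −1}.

Orbit of 28 under x↦29x: [28, 45, 7, 26, 46, 36, 41]… (length divides ord_59(29)).
π_29 has 3 disjoint cycles with lengths [29, 29, 1] on {0,…,58}.
n − c = 59 − 3 = 56; sign = (−1)^56 = +1.

+1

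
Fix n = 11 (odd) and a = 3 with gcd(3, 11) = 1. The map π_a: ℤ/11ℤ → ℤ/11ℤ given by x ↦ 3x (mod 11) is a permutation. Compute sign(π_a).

Trace 9: π^k(9) = [9, 5, 4, 1, 3] for k=0..4.
Cycle type of π: 5×2 + 1; total 3 cycles.
n − c = 11 − 3 = 8; sign = (−1)^8 = +1.
Via Zolotarev, sign(π_{3}) = (3|11) = +1.

+1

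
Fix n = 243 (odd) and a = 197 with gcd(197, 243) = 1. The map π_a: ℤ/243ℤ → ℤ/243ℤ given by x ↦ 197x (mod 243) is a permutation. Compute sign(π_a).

-1

Orbit of 215 under x↦197x: [215, 73, 44, 163, 35, 91, 188]… (length divides ord_243(197)).
Decompose π into cycles: lengths [54, 54, 54, 18, 18, 18, 6, 6, 6, 2, 2, 2, 2, 1] (14 cycles, including the fixed point 0).
sign(π) = (−1)^{n − #cycles} = (−1)^{243−14} = (−1)^229 = -1.
Check: (197/243) = -1 by Zolotarev.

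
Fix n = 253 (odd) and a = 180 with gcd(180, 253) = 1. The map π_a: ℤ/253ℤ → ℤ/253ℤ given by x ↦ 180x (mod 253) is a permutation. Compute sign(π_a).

-1

Trace 174: π^k(174) = [174, 201, 1, 180, 16, 97, 3] for k=0..6.
π_180 has 6 disjoint cycles with lengths [110, 110, 22, 5, 5, 1] on {0,…,252}.
With 6 cycles on 253 points, sign = (−1)^{253−6} = -1.
(180|253)_J = -1 (Zolotarev's lemma cross-check).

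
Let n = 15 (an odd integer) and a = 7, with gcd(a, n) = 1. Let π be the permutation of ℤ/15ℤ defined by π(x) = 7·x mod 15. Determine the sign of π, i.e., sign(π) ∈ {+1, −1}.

Orbit of 4 under x↦7x: [4, 13, 1, 7]… (length divides ord_15(7)).
Cycle type of π: 4×3 + 1×3; total 6 cycles.
sign(π) = (−1)^{n − #cycles} = (−1)^{15−6} = (−1)^9 = -1.

-1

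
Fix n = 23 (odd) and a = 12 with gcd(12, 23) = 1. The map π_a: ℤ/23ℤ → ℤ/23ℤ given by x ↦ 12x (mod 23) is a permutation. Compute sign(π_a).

+1

Start at x=6: 6 → 3 → 13 → 18 → 9 → 16 → 8 → … (one orbit).
Decompose π into cycles: lengths [11, 11, 1] (3 cycles, including the fixed point 0).
Σ(ℓ_i−1) = 23−3 = 20; sign = (−1)^20 = +1.
Via Zolotarev, sign(π_{12}) = (12|23) = +1.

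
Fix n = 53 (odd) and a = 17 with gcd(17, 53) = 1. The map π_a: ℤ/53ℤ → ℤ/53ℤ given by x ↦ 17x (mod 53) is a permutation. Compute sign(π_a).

Trace 24: π^k(24) = [24, 37, 46, 40, 44, 6, 49] for k=0..6.
Cycle lengths of π_17 on ℤ/53ℤ: [26, 26, 1]; 3 cycles in total.
Σ(ℓ_i−1) = 53−3 = 50; sign = (−1)^50 = +1.
Check: (17/53) = +1 by Zolotarev.

+1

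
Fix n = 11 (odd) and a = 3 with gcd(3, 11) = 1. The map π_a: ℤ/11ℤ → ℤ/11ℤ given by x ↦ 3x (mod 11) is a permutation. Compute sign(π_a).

Start at x=1: 1 → 3 → 9 → 5 → 4 → 1 (one orbit).
Decompose π into cycles: lengths [5, 5, 1] (3 cycles, including the fixed point 0).
3 cycles on 11: each ℓ→(−1)^(ℓ−1), product (−1)^8 = +1.

+1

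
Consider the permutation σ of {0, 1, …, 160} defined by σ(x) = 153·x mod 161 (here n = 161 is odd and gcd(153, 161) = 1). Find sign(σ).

Trace 20: π^k(20) = [20, 1, 153, 64, 132, 71, 76] for k=0..6.
Cycle type of π: 22×7 + 2×3 + 1; total 11 cycles.
n − c = 161 − 11 = 150; sign = (−1)^150 = +1.
The Jacobi symbol (153|161) = +1 (Zolotarev) agrees.

+1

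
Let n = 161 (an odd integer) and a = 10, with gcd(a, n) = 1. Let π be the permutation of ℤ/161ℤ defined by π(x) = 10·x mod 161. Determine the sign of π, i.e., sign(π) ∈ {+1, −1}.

Start at x=132: 132 → 32 → 159 → 141 → 122 → 93 → 125 → … (one orbit).
The orbit structure of x ↦ 10x mod 161: 5 orbits of sizes [66, 66, 22, 6, 1].
Σ(ℓ_i−1) = 161−5 = 156; sign = (−1)^156 = +1.
Zolotarev: (10|161) = +1, matching the cycle-count sign.

+1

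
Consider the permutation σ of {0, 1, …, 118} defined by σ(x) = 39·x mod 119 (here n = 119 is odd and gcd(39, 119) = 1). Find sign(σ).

-1

Start at x=109: 109 → 86 → 22 → 25 → 23 → 64 → 116 → … (one orbit).
6 cycles of lengths [48, 48, 16, 3, 3, 1].
6 cycles on 119: each ℓ→(−1)^(ℓ−1), product (−1)^113 = -1.
Via Zolotarev, sign(π_{39}) = (39|119) = -1.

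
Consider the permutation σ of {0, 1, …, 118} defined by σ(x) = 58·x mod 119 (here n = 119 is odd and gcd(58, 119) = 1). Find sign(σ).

Orbit of 81 under x↦58x: [81, 57, 93, 39, 1, 58, 32]… (length divides ord_119(58)).
6 cycles of lengths [48, 48, 16, 3, 3, 1].
119 − 6 = 113 transpositions; sign(π) = (−1)^113 = -1.
Zolotarev: (58|119) = -1, matching the cycle-count sign.

-1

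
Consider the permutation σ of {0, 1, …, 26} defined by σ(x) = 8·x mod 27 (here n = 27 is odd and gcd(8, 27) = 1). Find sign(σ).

-1

Trace 19: π^k(19) = [19, 17, 1, 8, 10, 26] for k=0..5.
Decompose π into cycles: lengths [6, 6, 6, 2, 2, 2, 2, 1] (8 cycles, including the fixed point 0).
sign(π) = (−1)^{n − #cycles} = (−1)^{27−8} = (−1)^19 = -1.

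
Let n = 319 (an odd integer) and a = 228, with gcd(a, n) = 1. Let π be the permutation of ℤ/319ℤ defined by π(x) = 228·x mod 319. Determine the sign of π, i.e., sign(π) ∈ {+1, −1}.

Trace 45: π^k(45) = [45, 52, 53, 281, 268, 175, 25] for k=0..6.
Decompose π into cycles: lengths [70, 70, 70, 70, 10, 7, 7, 7, 7, 1] (10 cycles, including the fixed point 0).
319 − 10 = 309 transpositions; sign(π) = (−1)^309 = -1.
Zolotarev: (228|319) = -1, matching the cycle-count sign.

-1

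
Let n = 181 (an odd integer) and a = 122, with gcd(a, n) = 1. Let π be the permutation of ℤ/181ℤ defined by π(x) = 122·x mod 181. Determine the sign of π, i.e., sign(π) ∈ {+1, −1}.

+1

Start at x=122: 122 → 42 → 56 → 135 → 180 → 59 → 139 → … (one orbit).
The orbit structure of x ↦ 122x mod 181: 19 orbits of sizes [10, 10, 10, 10, 10, 10, 10, 10, 10, 10, 10, 10, 10, 10, 10, 10, 10, 10, 1].
181 − 19 = 162 transpositions; sign(π) = (−1)^162 = +1.
The Jacobi symbol (122|181) = +1 (Zolotarev) agrees.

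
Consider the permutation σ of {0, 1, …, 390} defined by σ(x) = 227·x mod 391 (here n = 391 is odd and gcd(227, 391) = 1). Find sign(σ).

+1

Start at x=118: 118 → 198 → 372 → 379 → 13 → 214 → 94 → … (one orbit).
Decompose π into cycles: lengths [176, 176, 22, 16, 1] (5 cycles, including the fixed point 0).
sign(π) = (−1)^{n − #cycles} = (−1)^{391−5} = (−1)^386 = +1.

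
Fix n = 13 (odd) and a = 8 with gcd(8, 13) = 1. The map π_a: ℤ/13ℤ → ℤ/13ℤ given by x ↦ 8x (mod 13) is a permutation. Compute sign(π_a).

-1

Orbit of 1 under x↦8x: [1, 8, 12, 5]… (length divides ord_13(8)).
π_8 has 4 disjoint cycles with lengths [4, 4, 4, 1] on {0,…,12}.
sign(π) = (−1)^{n − #cycles} = (−1)^{13−4} = (−1)^9 = -1.
Via Zolotarev, sign(π_{8}) = (8|13) = -1.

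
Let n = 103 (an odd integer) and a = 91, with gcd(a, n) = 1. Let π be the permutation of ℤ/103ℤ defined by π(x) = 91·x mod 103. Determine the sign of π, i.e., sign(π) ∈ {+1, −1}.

+1

Start at x=38: 38 → 59 → 13 → 50 → 18 → 93 → 17 → … (one orbit).
The orbit structure of x ↦ 91x mod 103: 3 orbits of sizes [51, 51, 1].
3 cycles on 103: each ℓ→(−1)^(ℓ−1), product (−1)^100 = +1.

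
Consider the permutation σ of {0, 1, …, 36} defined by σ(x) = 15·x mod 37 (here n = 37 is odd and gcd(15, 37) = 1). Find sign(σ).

Orbit of 23 under x↦15x: [23, 12, 32, 36, 22, 34, 29]… (length divides ord_37(15)).
Decompose π into cycles: lengths [36, 1] (2 cycles, including the fixed point 0).
n − c = 37 − 2 = 35; sign = (−1)^35 = -1.
The Jacobi symbol (15|37) = -1 (Zolotarev) agrees.

-1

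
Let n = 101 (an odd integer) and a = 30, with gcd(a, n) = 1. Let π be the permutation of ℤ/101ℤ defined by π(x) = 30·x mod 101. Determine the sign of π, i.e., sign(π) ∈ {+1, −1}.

Orbit of 14 under x↦30x: [14, 16, 76, 58, 23, 84, 96]… (length divides ord_101(30)).
Cycle lengths of π_30 on ℤ/101ℤ: [50, 50, 1]; 3 cycles in total.
sign(π) = (−1)^{n − #cycles} = (−1)^{101−3} = (−1)^98 = +1.
Via Zolotarev, sign(π_{30}) = (30|101) = +1.

+1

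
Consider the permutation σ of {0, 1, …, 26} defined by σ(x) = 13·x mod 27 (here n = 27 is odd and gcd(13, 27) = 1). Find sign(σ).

+1

Trace 7: π^k(7) = [7, 10, 22, 16, 19, 4, 25] for k=0..6.
π_13 has 7 disjoint cycles with lengths [9, 9, 3, 3, 1, 1, 1] on {0,…,26}.
n − c = 27 − 7 = 20; sign = (−1)^20 = +1.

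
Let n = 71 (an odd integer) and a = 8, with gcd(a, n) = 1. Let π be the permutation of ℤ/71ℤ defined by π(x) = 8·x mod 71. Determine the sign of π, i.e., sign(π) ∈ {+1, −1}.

+1

Start at x=9: 9 → 1 → 8 → 64 → 15 → 49 → 37 → … (one orbit).
π_8 has 3 disjoint cycles with lengths [35, 35, 1] on {0,…,70}.
3 cycles on 71: each ℓ→(−1)^(ℓ−1), product (−1)^68 = +1.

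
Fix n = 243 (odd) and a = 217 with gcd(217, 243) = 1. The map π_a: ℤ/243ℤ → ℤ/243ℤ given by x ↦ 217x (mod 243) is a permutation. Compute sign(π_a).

+1

Trace 190: π^k(190) = [190, 163, 136, 109, 82, 55, 28] for k=0..6.
63 cycles of lengths [9, 9, 9, 9, 9, 9, 9, 9, 9, 9, 9, 9, 9, 9, 9, 9, 9, 9, 3, 3, 3, 3, 3, 3, 3, 3, 3, 3, 3, 3, 3, 3, 3, 3, 3, 3, 1, 1, 1, 1, 1, 1, 1, 1, 1, 1, 1, 1, 1, 1, 1, 1, 1, 1, 1, 1, 1, 1, 1, 1, 1, 1, 1].
sign(π) = (−1)^{n − #cycles} = (−1)^{243−63} = (−1)^180 = +1.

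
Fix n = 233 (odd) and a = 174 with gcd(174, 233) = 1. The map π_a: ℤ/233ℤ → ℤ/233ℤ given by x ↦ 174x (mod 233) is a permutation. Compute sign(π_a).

Trace 91: π^k(91) = [91, 223, 124, 140, 128, 137, 72] for k=0..6.
Cycle lengths of π_174 on ℤ/233ℤ: [232, 1]; 2 cycles in total.
2 cycles on 233: each ℓ→(−1)^(ℓ−1), product (−1)^231 = -1.
The Jacobi symbol (174|233) = -1 (Zolotarev) agrees.

-1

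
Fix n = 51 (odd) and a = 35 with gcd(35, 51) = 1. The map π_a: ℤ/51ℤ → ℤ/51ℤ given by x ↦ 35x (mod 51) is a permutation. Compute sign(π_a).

Orbit of 35 under x↦35x: [35, 1]… (length divides ord_51(35)).
π_35 has 34 disjoint cycles with lengths [2, 2, 2, 2, 2, 2, 2, 2, 2, 2, 2, 2, 2, 2, 2, 2, 2, 1, 1, 1, 1, 1, 1, 1, 1, 1, 1, 1, 1, 1, 1, 1, 1, 1] on {0,…,50}.
sign(π) = (−1)^{n − #cycles} = (−1)^{51−34} = (−1)^17 = -1.
(35|51)_J = -1 (Zolotarev's lemma cross-check).

-1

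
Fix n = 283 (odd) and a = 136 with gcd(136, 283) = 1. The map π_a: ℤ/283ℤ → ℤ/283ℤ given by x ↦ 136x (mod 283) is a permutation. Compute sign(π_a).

Orbit of 218 under x↦136x: [218, 216, 227, 25, 4, 261, 121]… (length divides ord_283(136)).
Decompose π into cycles: lengths [141, 141, 1] (3 cycles, including the fixed point 0).
sign(π) = (−1)^{n − #cycles} = (−1)^{283−3} = (−1)^280 = +1.
The Jacobi symbol (136|283) = +1 (Zolotarev) agrees.

+1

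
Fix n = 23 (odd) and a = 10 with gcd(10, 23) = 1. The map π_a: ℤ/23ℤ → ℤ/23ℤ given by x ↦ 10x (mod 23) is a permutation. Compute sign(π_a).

Trace 19: π^k(19) = [19, 6, 14, 2, 20, 16, 22] for k=0..6.
Cycle lengths of π_10 on ℤ/23ℤ: [22, 1]; 2 cycles in total.
n − c = 23 − 2 = 21; sign = (−1)^21 = -1.
Check: (10/23) = -1 by Zolotarev.

-1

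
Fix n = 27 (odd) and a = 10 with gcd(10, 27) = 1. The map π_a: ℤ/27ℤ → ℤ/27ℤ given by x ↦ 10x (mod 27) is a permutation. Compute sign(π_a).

Start at x=1: 1 → 10 → 19 → 1 (one orbit).
π_10 has 15 disjoint cycles with lengths [3, 3, 3, 3, 3, 3, 1, 1, 1, 1, 1, 1, 1, 1, 1] on {0,…,26}.
With 15 cycles on 27 points, sign = (−1)^{27−15} = +1.

+1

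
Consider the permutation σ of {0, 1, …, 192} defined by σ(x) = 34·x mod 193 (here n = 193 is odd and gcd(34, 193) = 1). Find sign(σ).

Start at x=29: 29 → 21 → 135 → 151 → 116 → 84 → 154 → … (one orbit).
Decompose π into cycles: lengths [192, 1] (2 cycles, including the fixed point 0).
2 cycles on 193: each ℓ→(−1)^(ℓ−1), product (−1)^191 = -1.
Check: (34/193) = -1 by Zolotarev.

-1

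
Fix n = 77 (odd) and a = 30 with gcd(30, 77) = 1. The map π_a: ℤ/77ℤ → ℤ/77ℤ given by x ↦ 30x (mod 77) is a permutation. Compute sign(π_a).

Start at x=65: 65 → 25 → 57 → 16 → 18 → 1 → 30 → … (one orbit).
Decompose π into cycles: lengths [30, 30, 10, 3, 3, 1] (6 cycles, including the fixed point 0).
Σ(ℓ_i−1) = 77−6 = 71; sign = (−1)^71 = -1.
Check: (30/77) = -1 by Zolotarev.

-1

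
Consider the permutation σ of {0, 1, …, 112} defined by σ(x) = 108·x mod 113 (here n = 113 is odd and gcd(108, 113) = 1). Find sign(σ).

-1

Orbit of 50 under x↦108x: [50, 89, 7, 78, 62, 29, 81]… (length divides ord_113(108)).
Decompose π into cycles: lengths [112, 1] (2 cycles, including the fixed point 0).
n − c = 113 − 2 = 111; sign = (−1)^111 = -1.
(108|113)_J = -1 (Zolotarev's lemma cross-check).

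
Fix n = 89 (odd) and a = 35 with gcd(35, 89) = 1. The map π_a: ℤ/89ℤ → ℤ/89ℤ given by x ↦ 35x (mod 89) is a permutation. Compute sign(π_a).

-1

Orbit of 70 under x↦35x: [70, 47, 43, 81, 76, 79, 6]… (length divides ord_89(35)).
2 cycles of lengths [88, 1].
With 2 cycles on 89 points, sign = (−1)^{89−2} = -1.
(35|89)_J = -1 (Zolotarev's lemma cross-check).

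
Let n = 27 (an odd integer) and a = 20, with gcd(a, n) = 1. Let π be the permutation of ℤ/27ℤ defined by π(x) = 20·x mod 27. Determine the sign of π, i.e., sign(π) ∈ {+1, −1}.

-1

Start at x=23: 23 → 1 → 20 → 22 → 8 → 25 → 14 → … (one orbit).
The orbit structure of x ↦ 20x mod 27: 4 orbits of sizes [18, 6, 2, 1].
sign(π) = (−1)^{n − #cycles} = (−1)^{27−4} = (−1)^23 = -1.
Via Zolotarev, sign(π_{20}) = (20|27) = -1.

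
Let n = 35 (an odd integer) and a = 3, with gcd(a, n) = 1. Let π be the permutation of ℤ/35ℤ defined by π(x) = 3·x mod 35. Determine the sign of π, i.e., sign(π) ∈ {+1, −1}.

Trace 16: π^k(16) = [16, 13, 4, 12, 1, 3, 9] for k=0..6.
Cycle type of π: 12×2 + 6 + 4 + 1; total 5 cycles.
5 cycles on 35: each ℓ→(−1)^(ℓ−1), product (−1)^30 = +1.

+1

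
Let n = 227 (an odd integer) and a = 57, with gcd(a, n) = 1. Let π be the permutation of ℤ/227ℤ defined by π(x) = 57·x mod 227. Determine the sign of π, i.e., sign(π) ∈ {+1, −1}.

Trace 195: π^k(195) = [195, 219, 225, 113, 85, 78, 133] for k=0..6.
The orbit structure of x ↦ 57x mod 227: 3 orbits of sizes [113, 113, 1].
Σ(ℓ_i−1) = 227−3 = 224; sign = (−1)^224 = +1.

+1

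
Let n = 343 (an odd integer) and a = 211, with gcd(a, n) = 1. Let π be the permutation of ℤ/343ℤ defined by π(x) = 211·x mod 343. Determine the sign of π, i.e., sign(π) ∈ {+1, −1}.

+1

Start at x=232: 232 → 246 → 113 → 176 → 92 → 204 → 169 → … (one orbit).
Decompose π into cycles: lengths [49, 49, 49, 49, 49, 49, 7, 7, 7, 7, 7, 7, 1, 1, 1, 1, 1, 1, 1] (19 cycles, including the fixed point 0).
With 19 cycles on 343 points, sign = (−1)^{343−19} = +1.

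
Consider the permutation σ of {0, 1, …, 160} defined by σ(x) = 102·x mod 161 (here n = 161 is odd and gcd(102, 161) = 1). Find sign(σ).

-1

Orbit of 65 under x↦102x: [65, 29, 60, 2, 43, 39, 114]… (length divides ord_161(102)).
The orbit structure of x ↦ 102x mod 161: 6 orbits of sizes [66, 66, 22, 3, 3, 1].
With 6 cycles on 161 points, sign = (−1)^{161−6} = -1.
Check: (102/161) = -1 by Zolotarev.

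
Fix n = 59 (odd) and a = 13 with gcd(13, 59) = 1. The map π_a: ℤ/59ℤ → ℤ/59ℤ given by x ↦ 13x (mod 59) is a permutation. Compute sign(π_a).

Start at x=4: 4 → 52 → 27 → 56 → 20 → 24 → 17 → … (one orbit).
Cycle type of π: 58 + 1; total 2 cycles.
59 − 2 = 57 transpositions; sign(π) = (−1)^57 = -1.
The Jacobi symbol (13|59) = -1 (Zolotarev) agrees.

-1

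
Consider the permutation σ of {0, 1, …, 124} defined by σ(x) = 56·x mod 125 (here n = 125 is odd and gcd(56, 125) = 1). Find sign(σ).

Start at x=56: 56 → 11 → 116 → 121 → 26 → 81 → 36 → … (one orbit).
Cycle lengths of π_56 on ℤ/125ℤ: [25, 25, 25, 25, 5, 5, 5, 5, 1, 1, 1, 1, 1]; 13 cycles in total.
13 cycles on 125: each ℓ→(−1)^(ℓ−1), product (−1)^112 = +1.
Check: (56/125) = +1 by Zolotarev.

+1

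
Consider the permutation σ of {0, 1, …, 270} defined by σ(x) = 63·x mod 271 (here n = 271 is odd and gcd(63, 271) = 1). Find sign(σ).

Start at x=223: 223 → 228 → 1 → 63 → 175 → 185 → 2 → … (one orbit).
π_63 has 3 disjoint cycles with lengths [135, 135, 1] on {0,…,270}.
n − c = 271 − 3 = 268; sign = (−1)^268 = +1.
Check: (63/271) = +1 by Zolotarev.

+1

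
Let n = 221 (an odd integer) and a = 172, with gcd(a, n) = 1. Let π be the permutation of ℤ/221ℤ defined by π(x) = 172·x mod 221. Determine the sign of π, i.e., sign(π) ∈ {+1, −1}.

Trace 55: π^k(55) = [55, 178, 118, 185, 217, 196, 120] for k=0..6.
15 cycles of lengths [24, 24, 24, 24, 24, 24, 24, 24, 8, 8, 3, 3, 3, 3, 1].
15 cycles on 221: each ℓ→(−1)^(ℓ−1), product (−1)^206 = +1.
(172|221)_J = +1 (Zolotarev's lemma cross-check).

+1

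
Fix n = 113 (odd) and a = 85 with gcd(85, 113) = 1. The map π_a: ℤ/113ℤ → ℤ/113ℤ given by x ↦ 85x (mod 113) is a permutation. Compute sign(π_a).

Start at x=106: 106 → 83 → 49 → 97 → 109 → 112 → 28 → … (one orbit).
π_85 has 9 disjoint cycles with lengths [14, 14, 14, 14, 14, 14, 14, 14, 1] on {0,…,112}.
With 9 cycles on 113 points, sign = (−1)^{113−9} = +1.
Zolotarev: (85|113) = +1, matching the cycle-count sign.

+1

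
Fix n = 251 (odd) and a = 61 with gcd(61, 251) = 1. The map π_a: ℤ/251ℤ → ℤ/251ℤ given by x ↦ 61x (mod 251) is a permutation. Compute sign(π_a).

Start at x=185: 185 → 241 → 143 → 189 → 234 → 218 → 246 → … (one orbit).
Cycle type of π: 250 + 1; total 2 cycles.
n − c = 251 − 2 = 249; sign = (−1)^249 = -1.

-1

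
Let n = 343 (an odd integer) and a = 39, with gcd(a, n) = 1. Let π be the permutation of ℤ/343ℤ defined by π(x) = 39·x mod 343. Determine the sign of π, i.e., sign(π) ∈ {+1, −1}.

+1

Start at x=134: 134 → 81 → 72 → 64 → 95 → 275 → 92 → … (one orbit).
Cycle lengths of π_39 on ℤ/343ℤ: [147, 147, 21, 21, 3, 3, 1]; 7 cycles in total.
7 cycles on 343: each ℓ→(−1)^(ℓ−1), product (−1)^336 = +1.
Via Zolotarev, sign(π_{39}) = (39|343) = +1.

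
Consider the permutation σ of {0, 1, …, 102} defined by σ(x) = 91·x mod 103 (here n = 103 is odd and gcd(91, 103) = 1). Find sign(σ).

Start at x=19: 19 → 81 → 58 → 25 → 9 → 98 → 60 → … (one orbit).
Decompose π into cycles: lengths [51, 51, 1] (3 cycles, including the fixed point 0).
3 cycles on 103: each ℓ→(−1)^(ℓ−1), product (−1)^100 = +1.
The Jacobi symbol (91|103) = +1 (Zolotarev) agrees.

+1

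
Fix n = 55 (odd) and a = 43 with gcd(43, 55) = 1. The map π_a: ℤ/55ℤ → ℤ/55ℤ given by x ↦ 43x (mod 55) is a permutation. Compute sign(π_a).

+1

Trace 34: π^k(34) = [34, 32, 1, 43] for k=0..3.
17 cycles of lengths [4, 4, 4, 4, 4, 4, 4, 4, 4, 4, 4, 2, 2, 2, 2, 2, 1].
17 cycles on 55: each ℓ→(−1)^(ℓ−1), product (−1)^38 = +1.
Zolotarev: (43|55) = +1, matching the cycle-count sign.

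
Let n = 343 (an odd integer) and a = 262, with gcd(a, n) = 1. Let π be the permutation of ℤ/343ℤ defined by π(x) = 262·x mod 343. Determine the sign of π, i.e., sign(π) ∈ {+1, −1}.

Trace 92: π^k(92) = [92, 94, 275, 20, 95, 194, 64] for k=0..6.
π_262 has 4 disjoint cycles with lengths [294, 42, 6, 1] on {0,…,342}.
n − c = 343 − 4 = 339; sign = (−1)^339 = -1.
Zolotarev: (262|343) = -1, matching the cycle-count sign.

-1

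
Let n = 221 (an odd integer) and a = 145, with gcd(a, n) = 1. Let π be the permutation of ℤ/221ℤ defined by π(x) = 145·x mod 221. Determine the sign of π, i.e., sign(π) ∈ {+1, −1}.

-1

Trace 35: π^k(35) = [35, 213, 166, 202, 118, 93, 4] for k=0..6.
12 cycles of lengths [24, 24, 24, 24, 24, 24, 24, 24, 12, 8, 8, 1].
221 − 12 = 209 transpositions; sign(π) = (−1)^209 = -1.
Via Zolotarev, sign(π_{145}) = (145|221) = -1.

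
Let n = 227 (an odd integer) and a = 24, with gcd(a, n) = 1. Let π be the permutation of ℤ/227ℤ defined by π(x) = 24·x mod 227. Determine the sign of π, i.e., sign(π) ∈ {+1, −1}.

Start at x=5: 5 → 120 → 156 → 112 → 191 → 44 → 148 → … (one orbit).
Cycle lengths of π_24 on ℤ/227ℤ: [226, 1]; 2 cycles in total.
n − c = 227 − 2 = 225; sign = (−1)^225 = -1.
Via Zolotarev, sign(π_{24}) = (24|227) = -1.

-1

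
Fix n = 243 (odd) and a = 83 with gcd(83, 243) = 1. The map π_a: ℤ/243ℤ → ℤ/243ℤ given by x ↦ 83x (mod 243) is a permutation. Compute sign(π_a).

-1

Start at x=13: 13 → 107 → 133 → 104 → 127 → 92 → 103 → … (one orbit).
π_83 has 6 disjoint cycles with lengths [162, 54, 18, 6, 2, 1] on {0,…,242}.
With 6 cycles on 243 points, sign = (−1)^{243−6} = -1.
Check: (83/243) = -1 by Zolotarev.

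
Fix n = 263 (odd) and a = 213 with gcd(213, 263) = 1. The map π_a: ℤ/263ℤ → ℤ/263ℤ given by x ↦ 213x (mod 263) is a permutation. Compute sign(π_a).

Trace 48: π^k(48) = [48, 230, 72, 82, 108, 123, 162] for k=0..6.
2 cycles of lengths [262, 1].
n − c = 263 − 2 = 261; sign = (−1)^261 = -1.
Check: (213/263) = -1 by Zolotarev.

-1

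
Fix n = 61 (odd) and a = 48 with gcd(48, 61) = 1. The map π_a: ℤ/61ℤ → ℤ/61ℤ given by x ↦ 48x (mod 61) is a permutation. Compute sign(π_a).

+1

Trace 48: π^k(48) = [48, 47, 60, 13, 14, 1] for k=0..5.
The orbit structure of x ↦ 48x mod 61: 11 orbits of sizes [6, 6, 6, 6, 6, 6, 6, 6, 6, 6, 1].
sign(π) = (−1)^{n − #cycles} = (−1)^{61−11} = (−1)^50 = +1.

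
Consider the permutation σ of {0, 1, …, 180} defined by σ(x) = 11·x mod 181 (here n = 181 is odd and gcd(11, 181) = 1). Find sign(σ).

Trace 122: π^k(122) = [122, 75, 101, 25, 94, 129, 152] for k=0..6.
π_11 has 3 disjoint cycles with lengths [90, 90, 1] on {0,…,180}.
Σ(ℓ_i−1) = 181−3 = 178; sign = (−1)^178 = +1.
The Jacobi symbol (11|181) = +1 (Zolotarev) agrees.

+1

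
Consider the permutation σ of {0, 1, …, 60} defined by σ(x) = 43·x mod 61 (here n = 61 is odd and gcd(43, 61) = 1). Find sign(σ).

-1

Start at x=38: 38 → 48 → 51 → 58 → 54 → 4 → 50 → … (one orbit).
π_43 has 2 disjoint cycles with lengths [60, 1] on {0,…,60}.
61 − 2 = 59 transpositions; sign(π) = (−1)^59 = -1.
(43|61)_J = -1 (Zolotarev's lemma cross-check).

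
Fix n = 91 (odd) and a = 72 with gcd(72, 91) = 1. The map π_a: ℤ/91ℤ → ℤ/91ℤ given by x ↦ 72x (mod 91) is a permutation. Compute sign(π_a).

-1

Trace 81: π^k(81) = [81, 8, 30, 67, 1, 72, 88] for k=0..6.
The orbit structure of x ↦ 72x mod 91: 10 orbits of sizes [12, 12, 12, 12, 12, 12, 12, 3, 3, 1].
n − c = 91 − 10 = 81; sign = (−1)^81 = -1.
The Jacobi symbol (72|91) = -1 (Zolotarev) agrees.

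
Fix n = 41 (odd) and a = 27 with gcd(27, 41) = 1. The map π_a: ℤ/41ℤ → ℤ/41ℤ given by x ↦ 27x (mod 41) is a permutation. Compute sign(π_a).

Orbit of 32 under x↦27x: [32, 3, 40, 14, 9, 38, 1]… (length divides ord_41(27)).
Cycle type of π: 8×5 + 1; total 6 cycles.
Σ(ℓ_i−1) = 41−6 = 35; sign = (−1)^35 = -1.
(27|41)_J = -1 (Zolotarev's lemma cross-check).

-1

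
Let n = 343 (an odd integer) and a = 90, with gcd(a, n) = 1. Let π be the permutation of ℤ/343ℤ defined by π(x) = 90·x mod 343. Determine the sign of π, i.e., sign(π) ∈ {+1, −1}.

-1

Start at x=153: 153 → 50 → 41 → 260 → 76 → 323 → 258 → … (one orbit).
10 cycles of lengths [98, 98, 98, 14, 14, 14, 2, 2, 2, 1].
10 cycles on 343: each ℓ→(−1)^(ℓ−1), product (−1)^333 = -1.
The Jacobi symbol (90|343) = -1 (Zolotarev) agrees.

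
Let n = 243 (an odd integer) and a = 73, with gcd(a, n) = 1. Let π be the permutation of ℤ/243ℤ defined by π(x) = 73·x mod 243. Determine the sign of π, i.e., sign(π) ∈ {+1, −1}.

Start at x=235: 235 → 145 → 136 → 208 → 118 → 109 → 181 → … (one orbit).
Cycle lengths of π_73 on ℤ/243ℤ: [27, 27, 27, 27, 27, 27, 9, 9, 9, 9, 9, 9, 3, 3, 3, 3, 3, 3, 1, 1, 1, 1, 1, 1, 1, 1, 1]; 27 cycles in total.
243 − 27 = 216 transpositions; sign(π) = (−1)^216 = +1.
(73|243)_J = +1 (Zolotarev's lemma cross-check).

+1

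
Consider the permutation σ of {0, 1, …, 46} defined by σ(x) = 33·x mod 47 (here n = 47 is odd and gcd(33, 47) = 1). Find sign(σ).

-1

Start at x=39: 39 → 18 → 30 → 3 → 5 → 24 → 40 → … (one orbit).
Decompose π into cycles: lengths [46, 1] (2 cycles, including the fixed point 0).
2 cycles on 47: each ℓ→(−1)^(ℓ−1), product (−1)^45 = -1.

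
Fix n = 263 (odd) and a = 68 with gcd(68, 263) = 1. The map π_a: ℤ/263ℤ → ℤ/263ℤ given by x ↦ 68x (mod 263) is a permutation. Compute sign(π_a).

Trace 192: π^k(192) = [192, 169, 183, 83, 121, 75, 103] for k=0..6.
3 cycles of lengths [131, 131, 1].
Σ(ℓ_i−1) = 263−3 = 260; sign = (−1)^260 = +1.
Zolotarev: (68|263) = +1, matching the cycle-count sign.

+1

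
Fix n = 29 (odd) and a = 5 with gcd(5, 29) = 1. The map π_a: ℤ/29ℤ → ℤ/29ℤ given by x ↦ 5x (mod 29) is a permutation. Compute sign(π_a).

Orbit of 6 under x↦5x: [6, 1, 5, 25, 9, 16, 22]… (length divides ord_29(5)).
π_5 has 3 disjoint cycles with lengths [14, 14, 1] on {0,…,28}.
sign(π) = (−1)^{n − #cycles} = (−1)^{29−3} = (−1)^26 = +1.

+1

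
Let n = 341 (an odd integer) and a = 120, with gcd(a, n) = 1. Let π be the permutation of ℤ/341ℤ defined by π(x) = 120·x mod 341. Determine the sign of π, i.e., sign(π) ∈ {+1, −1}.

+1

Start at x=188: 188 → 54 → 1 → 120 → 78 → 153 → 287 → … (one orbit).
π_120 has 39 disjoint cycles with lengths [10, 10, 10, 10, 10, 10, 10, 10, 10, 10, 10, 10, 10, 10, 10, 10, 10, 10, 10, 10, 10, 10, 10, 10, 10, 10, 10, 10, 10, 10, 10, 10, 10, 2, 2, 2, 2, 2, 1] on {0,…,340}.
341 − 39 = 302 transpositions; sign(π) = (−1)^302 = +1.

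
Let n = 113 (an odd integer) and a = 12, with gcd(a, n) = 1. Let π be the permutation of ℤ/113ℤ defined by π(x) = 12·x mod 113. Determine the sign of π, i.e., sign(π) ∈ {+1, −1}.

-1

Start at x=14: 14 → 55 → 95 → 10 → 7 → 84 → 104 → … (one orbit).
Decompose π into cycles: lengths [112, 1] (2 cycles, including the fixed point 0).
sign(π) = (−1)^{n − #cycles} = (−1)^{113−2} = (−1)^111 = -1.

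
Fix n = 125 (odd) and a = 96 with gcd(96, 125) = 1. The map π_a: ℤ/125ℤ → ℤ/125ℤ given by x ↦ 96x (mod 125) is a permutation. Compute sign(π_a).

+1

Start at x=16: 16 → 36 → 81 → 26 → 121 → 116 → 11 → … (one orbit).
Decompose π into cycles: lengths [25, 25, 25, 25, 5, 5, 5, 5, 1, 1, 1, 1, 1] (13 cycles, including the fixed point 0).
With 13 cycles on 125 points, sign = (−1)^{125−13} = +1.
Check: (96/125) = +1 by Zolotarev.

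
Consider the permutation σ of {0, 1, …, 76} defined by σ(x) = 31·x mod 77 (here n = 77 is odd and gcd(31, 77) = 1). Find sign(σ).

-1

Orbit of 58 under x↦31x: [58, 27, 67, 75, 15, 3, 16]… (length divides ord_77(31)).
Decompose π into cycles: lengths [30, 30, 6, 5, 5, 1] (6 cycles, including the fixed point 0).
Σ(ℓ_i−1) = 77−6 = 71; sign = (−1)^71 = -1.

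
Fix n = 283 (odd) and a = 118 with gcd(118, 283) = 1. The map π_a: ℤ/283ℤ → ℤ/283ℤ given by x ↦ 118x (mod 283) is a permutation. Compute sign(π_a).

Start at x=202: 202 → 64 → 194 → 252 → 21 → 214 → 65 → … (one orbit).
The orbit structure of x ↦ 118x mod 283: 2 orbits of sizes [282, 1].
283 − 2 = 281 transpositions; sign(π) = (−1)^281 = -1.

-1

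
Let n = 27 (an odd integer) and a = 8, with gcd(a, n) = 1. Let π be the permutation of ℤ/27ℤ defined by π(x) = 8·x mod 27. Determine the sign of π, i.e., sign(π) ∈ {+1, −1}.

-1

Start at x=1: 1 → 8 → 10 → 26 → 19 → 17 → 1 (one orbit).
The orbit structure of x ↦ 8x mod 27: 8 orbits of sizes [6, 6, 6, 2, 2, 2, 2, 1].
Σ(ℓ_i−1) = 27−8 = 19; sign = (−1)^19 = -1.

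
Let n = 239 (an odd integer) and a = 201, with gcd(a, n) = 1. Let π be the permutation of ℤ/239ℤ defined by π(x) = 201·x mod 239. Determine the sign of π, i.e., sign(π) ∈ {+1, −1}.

+1

Start at x=201: 201 → 10 → 98 → 100 → 24 → 44 → 1 → 201 (one orbit).
Cycle lengths of π_201 on ℤ/239ℤ: [7, 7, 7, 7, 7, 7, 7, 7, 7, 7, 7, 7, 7, 7, 7, 7, 7, 7, 7, 7, 7, 7, 7, 7, 7, 7, 7, 7, 7, 7, 7, 7, 7, 7, 1]; 35 cycles in total.
35 cycles on 239: each ℓ→(−1)^(ℓ−1), product (−1)^204 = +1.
Zolotarev: (201|239) = +1, matching the cycle-count sign.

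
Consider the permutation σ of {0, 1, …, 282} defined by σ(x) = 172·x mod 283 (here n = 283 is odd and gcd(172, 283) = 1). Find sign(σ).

-1

Start at x=254: 254 → 106 → 120 → 264 → 128 → 225 → 212 → … (one orbit).
π_172 has 4 disjoint cycles with lengths [94, 94, 94, 1] on {0,…,282}.
4 cycles on 283: each ℓ→(−1)^(ℓ−1), product (−1)^279 = -1.
(172|283)_J = -1 (Zolotarev's lemma cross-check).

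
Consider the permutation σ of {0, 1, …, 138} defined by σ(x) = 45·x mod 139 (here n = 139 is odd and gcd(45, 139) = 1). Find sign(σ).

+1

Orbit of 45 under x↦45x: [45, 79, 80, 125, 65, 6, 131]… (length divides ord_139(45)).
Decompose π into cycles: lengths [23, 23, 23, 23, 23, 23, 1] (7 cycles, including the fixed point 0).
With 7 cycles on 139 points, sign = (−1)^{139−7} = +1.
Check: (45/139) = +1 by Zolotarev.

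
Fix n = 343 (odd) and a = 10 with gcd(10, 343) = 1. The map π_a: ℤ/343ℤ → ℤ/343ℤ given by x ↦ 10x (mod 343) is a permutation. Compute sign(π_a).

-1

Start at x=117: 117 → 141 → 38 → 37 → 27 → 270 → 299 → … (one orbit).
4 cycles of lengths [294, 42, 6, 1].
4 cycles on 343: each ℓ→(−1)^(ℓ−1), product (−1)^339 = -1.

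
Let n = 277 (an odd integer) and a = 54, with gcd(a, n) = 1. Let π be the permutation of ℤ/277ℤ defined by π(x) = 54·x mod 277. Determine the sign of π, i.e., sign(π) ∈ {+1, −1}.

Orbit of 245 under x↦54x: [245, 211, 37, 59, 139, 27, 73]… (length divides ord_277(54)).
π_54 has 4 disjoint cycles with lengths [92, 92, 92, 1] on {0,…,276}.
4 cycles on 277: each ℓ→(−1)^(ℓ−1), product (−1)^273 = -1.
(54|277)_J = -1 (Zolotarev's lemma cross-check).

-1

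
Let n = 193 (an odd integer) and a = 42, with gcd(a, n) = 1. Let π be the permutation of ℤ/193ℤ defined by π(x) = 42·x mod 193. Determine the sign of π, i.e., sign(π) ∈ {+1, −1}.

+1

Orbit of 23 under x↦42x: [23, 1, 42, 27, 169, 150, 124]… (length divides ord_193(42)).
π_42 has 7 disjoint cycles with lengths [32, 32, 32, 32, 32, 32, 1] on {0,…,192}.
7 cycles on 193: each ℓ→(−1)^(ℓ−1), product (−1)^186 = +1.
(42|193)_J = +1 (Zolotarev's lemma cross-check).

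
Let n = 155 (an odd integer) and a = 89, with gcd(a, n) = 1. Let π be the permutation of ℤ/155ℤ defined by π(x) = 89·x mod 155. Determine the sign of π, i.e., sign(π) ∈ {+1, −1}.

Orbit of 101 under x↦89x: [101, 154, 66, 139, 126, 54, 1]… (length divides ord_155(89)).
18 cycles of lengths [10, 10, 10, 10, 10, 10, 10, 10, 10, 10, 10, 10, 10, 10, 10, 2, 2, 1].
sign(π) = (−1)^{n − #cycles} = (−1)^{155−18} = (−1)^137 = -1.
Zolotarev: (89|155) = -1, matching the cycle-count sign.

-1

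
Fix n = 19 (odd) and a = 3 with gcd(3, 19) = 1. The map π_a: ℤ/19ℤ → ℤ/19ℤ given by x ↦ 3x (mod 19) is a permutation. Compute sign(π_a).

Start at x=6: 6 → 18 → 16 → 10 → 11 → 14 → 4 → … (one orbit).
π_3 has 2 disjoint cycles with lengths [18, 1] on {0,…,18}.
2 cycles on 19: each ℓ→(−1)^(ℓ−1), product (−1)^17 = -1.
(3|19)_J = -1 (Zolotarev's lemma cross-check).

-1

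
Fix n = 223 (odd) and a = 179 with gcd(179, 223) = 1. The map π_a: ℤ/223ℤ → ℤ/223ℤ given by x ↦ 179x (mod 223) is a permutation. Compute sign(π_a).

+1

Orbit of 47 under x↦179x: [47, 162, 8, 94, 101, 16, 188]… (length divides ord_223(179)).
Decompose π into cycles: lengths [111, 111, 1] (3 cycles, including the fixed point 0).
With 3 cycles on 223 points, sign = (−1)^{223−3} = +1.
Check: (179/223) = +1 by Zolotarev.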